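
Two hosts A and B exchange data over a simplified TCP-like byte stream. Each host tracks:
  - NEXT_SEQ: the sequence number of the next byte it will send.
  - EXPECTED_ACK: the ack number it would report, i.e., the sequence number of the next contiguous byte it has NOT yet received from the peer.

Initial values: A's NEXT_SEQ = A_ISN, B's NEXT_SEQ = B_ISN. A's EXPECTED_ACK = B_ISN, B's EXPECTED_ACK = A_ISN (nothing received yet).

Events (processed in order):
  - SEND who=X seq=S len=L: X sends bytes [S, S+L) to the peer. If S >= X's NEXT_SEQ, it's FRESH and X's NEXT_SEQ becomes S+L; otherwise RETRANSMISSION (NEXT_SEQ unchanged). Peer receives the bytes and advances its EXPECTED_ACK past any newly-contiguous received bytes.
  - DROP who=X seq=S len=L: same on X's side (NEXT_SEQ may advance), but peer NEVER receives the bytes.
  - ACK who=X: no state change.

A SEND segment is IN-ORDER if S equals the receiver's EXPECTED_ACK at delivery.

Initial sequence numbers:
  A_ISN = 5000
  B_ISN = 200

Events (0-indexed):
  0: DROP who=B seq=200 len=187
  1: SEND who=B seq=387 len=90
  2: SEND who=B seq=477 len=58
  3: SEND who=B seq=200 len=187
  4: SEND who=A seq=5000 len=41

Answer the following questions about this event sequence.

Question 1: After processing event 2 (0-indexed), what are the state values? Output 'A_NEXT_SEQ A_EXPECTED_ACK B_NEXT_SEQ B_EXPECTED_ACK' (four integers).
After event 0: A_seq=5000 A_ack=200 B_seq=387 B_ack=5000
After event 1: A_seq=5000 A_ack=200 B_seq=477 B_ack=5000
After event 2: A_seq=5000 A_ack=200 B_seq=535 B_ack=5000

5000 200 535 5000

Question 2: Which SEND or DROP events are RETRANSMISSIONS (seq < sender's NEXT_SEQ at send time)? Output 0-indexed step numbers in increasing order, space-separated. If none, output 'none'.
Step 0: DROP seq=200 -> fresh
Step 1: SEND seq=387 -> fresh
Step 2: SEND seq=477 -> fresh
Step 3: SEND seq=200 -> retransmit
Step 4: SEND seq=5000 -> fresh

Answer: 3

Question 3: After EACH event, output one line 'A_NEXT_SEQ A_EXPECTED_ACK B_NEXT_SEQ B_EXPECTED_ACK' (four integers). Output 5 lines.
5000 200 387 5000
5000 200 477 5000
5000 200 535 5000
5000 535 535 5000
5041 535 535 5041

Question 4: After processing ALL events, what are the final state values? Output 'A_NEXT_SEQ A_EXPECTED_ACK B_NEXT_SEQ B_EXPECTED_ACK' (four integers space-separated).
Answer: 5041 535 535 5041

Derivation:
After event 0: A_seq=5000 A_ack=200 B_seq=387 B_ack=5000
After event 1: A_seq=5000 A_ack=200 B_seq=477 B_ack=5000
After event 2: A_seq=5000 A_ack=200 B_seq=535 B_ack=5000
After event 3: A_seq=5000 A_ack=535 B_seq=535 B_ack=5000
After event 4: A_seq=5041 A_ack=535 B_seq=535 B_ack=5041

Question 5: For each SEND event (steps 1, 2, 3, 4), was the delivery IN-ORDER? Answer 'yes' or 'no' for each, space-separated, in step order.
Step 1: SEND seq=387 -> out-of-order
Step 2: SEND seq=477 -> out-of-order
Step 3: SEND seq=200 -> in-order
Step 4: SEND seq=5000 -> in-order

Answer: no no yes yes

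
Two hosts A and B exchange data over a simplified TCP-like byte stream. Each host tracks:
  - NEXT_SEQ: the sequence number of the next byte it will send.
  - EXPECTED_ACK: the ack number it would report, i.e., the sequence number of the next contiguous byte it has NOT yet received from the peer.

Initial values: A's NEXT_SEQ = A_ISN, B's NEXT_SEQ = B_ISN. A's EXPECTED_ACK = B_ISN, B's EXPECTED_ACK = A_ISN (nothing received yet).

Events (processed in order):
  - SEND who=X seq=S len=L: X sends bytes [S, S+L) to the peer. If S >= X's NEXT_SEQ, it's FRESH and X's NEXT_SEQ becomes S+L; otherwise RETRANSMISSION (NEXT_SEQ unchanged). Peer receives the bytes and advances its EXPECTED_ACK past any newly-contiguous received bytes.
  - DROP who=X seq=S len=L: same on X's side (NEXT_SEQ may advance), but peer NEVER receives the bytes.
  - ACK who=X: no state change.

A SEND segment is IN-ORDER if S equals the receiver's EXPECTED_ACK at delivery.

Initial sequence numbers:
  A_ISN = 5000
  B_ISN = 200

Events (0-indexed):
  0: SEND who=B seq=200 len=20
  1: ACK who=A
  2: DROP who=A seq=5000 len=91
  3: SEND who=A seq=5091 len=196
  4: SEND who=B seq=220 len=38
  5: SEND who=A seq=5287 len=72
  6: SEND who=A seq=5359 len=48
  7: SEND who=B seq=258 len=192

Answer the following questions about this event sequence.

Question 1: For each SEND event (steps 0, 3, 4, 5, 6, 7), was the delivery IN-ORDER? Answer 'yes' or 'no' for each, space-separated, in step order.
Answer: yes no yes no no yes

Derivation:
Step 0: SEND seq=200 -> in-order
Step 3: SEND seq=5091 -> out-of-order
Step 4: SEND seq=220 -> in-order
Step 5: SEND seq=5287 -> out-of-order
Step 6: SEND seq=5359 -> out-of-order
Step 7: SEND seq=258 -> in-order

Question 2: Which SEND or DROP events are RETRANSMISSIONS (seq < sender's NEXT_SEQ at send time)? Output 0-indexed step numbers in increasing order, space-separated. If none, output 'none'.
Answer: none

Derivation:
Step 0: SEND seq=200 -> fresh
Step 2: DROP seq=5000 -> fresh
Step 3: SEND seq=5091 -> fresh
Step 4: SEND seq=220 -> fresh
Step 5: SEND seq=5287 -> fresh
Step 6: SEND seq=5359 -> fresh
Step 7: SEND seq=258 -> fresh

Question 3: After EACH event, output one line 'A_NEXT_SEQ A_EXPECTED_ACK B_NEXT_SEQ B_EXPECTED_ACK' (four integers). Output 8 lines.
5000 220 220 5000
5000 220 220 5000
5091 220 220 5000
5287 220 220 5000
5287 258 258 5000
5359 258 258 5000
5407 258 258 5000
5407 450 450 5000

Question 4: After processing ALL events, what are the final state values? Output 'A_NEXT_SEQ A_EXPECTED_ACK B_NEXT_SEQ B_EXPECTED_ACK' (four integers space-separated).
Answer: 5407 450 450 5000

Derivation:
After event 0: A_seq=5000 A_ack=220 B_seq=220 B_ack=5000
After event 1: A_seq=5000 A_ack=220 B_seq=220 B_ack=5000
After event 2: A_seq=5091 A_ack=220 B_seq=220 B_ack=5000
After event 3: A_seq=5287 A_ack=220 B_seq=220 B_ack=5000
After event 4: A_seq=5287 A_ack=258 B_seq=258 B_ack=5000
After event 5: A_seq=5359 A_ack=258 B_seq=258 B_ack=5000
After event 6: A_seq=5407 A_ack=258 B_seq=258 B_ack=5000
After event 7: A_seq=5407 A_ack=450 B_seq=450 B_ack=5000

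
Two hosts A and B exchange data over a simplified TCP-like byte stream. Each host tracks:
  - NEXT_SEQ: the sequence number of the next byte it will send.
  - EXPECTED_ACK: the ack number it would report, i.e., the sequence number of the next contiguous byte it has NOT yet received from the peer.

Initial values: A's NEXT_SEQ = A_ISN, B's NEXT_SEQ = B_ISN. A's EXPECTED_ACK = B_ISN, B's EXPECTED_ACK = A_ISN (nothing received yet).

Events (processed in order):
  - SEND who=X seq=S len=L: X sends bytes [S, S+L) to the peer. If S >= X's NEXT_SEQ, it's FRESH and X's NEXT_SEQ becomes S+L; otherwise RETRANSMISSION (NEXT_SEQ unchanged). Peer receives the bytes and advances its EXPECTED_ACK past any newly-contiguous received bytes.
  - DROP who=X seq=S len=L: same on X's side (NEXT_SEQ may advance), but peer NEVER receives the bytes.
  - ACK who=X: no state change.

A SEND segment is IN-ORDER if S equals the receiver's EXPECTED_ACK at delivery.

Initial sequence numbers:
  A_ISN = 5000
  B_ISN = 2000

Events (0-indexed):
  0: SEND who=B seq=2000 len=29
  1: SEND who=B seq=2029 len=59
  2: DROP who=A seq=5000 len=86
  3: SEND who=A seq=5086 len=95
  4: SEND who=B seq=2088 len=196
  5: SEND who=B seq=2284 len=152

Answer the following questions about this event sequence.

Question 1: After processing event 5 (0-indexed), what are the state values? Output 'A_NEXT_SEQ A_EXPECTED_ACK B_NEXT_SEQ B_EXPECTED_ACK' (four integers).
After event 0: A_seq=5000 A_ack=2029 B_seq=2029 B_ack=5000
After event 1: A_seq=5000 A_ack=2088 B_seq=2088 B_ack=5000
After event 2: A_seq=5086 A_ack=2088 B_seq=2088 B_ack=5000
After event 3: A_seq=5181 A_ack=2088 B_seq=2088 B_ack=5000
After event 4: A_seq=5181 A_ack=2284 B_seq=2284 B_ack=5000
After event 5: A_seq=5181 A_ack=2436 B_seq=2436 B_ack=5000

5181 2436 2436 5000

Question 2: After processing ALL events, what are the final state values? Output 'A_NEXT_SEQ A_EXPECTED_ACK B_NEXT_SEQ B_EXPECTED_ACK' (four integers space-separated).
Answer: 5181 2436 2436 5000

Derivation:
After event 0: A_seq=5000 A_ack=2029 B_seq=2029 B_ack=5000
After event 1: A_seq=5000 A_ack=2088 B_seq=2088 B_ack=5000
After event 2: A_seq=5086 A_ack=2088 B_seq=2088 B_ack=5000
After event 3: A_seq=5181 A_ack=2088 B_seq=2088 B_ack=5000
After event 4: A_seq=5181 A_ack=2284 B_seq=2284 B_ack=5000
After event 5: A_seq=5181 A_ack=2436 B_seq=2436 B_ack=5000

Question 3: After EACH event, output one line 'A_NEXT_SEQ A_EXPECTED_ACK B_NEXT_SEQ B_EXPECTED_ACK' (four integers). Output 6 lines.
5000 2029 2029 5000
5000 2088 2088 5000
5086 2088 2088 5000
5181 2088 2088 5000
5181 2284 2284 5000
5181 2436 2436 5000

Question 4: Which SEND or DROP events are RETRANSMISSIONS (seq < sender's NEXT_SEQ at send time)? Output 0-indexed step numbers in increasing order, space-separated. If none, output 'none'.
Answer: none

Derivation:
Step 0: SEND seq=2000 -> fresh
Step 1: SEND seq=2029 -> fresh
Step 2: DROP seq=5000 -> fresh
Step 3: SEND seq=5086 -> fresh
Step 4: SEND seq=2088 -> fresh
Step 5: SEND seq=2284 -> fresh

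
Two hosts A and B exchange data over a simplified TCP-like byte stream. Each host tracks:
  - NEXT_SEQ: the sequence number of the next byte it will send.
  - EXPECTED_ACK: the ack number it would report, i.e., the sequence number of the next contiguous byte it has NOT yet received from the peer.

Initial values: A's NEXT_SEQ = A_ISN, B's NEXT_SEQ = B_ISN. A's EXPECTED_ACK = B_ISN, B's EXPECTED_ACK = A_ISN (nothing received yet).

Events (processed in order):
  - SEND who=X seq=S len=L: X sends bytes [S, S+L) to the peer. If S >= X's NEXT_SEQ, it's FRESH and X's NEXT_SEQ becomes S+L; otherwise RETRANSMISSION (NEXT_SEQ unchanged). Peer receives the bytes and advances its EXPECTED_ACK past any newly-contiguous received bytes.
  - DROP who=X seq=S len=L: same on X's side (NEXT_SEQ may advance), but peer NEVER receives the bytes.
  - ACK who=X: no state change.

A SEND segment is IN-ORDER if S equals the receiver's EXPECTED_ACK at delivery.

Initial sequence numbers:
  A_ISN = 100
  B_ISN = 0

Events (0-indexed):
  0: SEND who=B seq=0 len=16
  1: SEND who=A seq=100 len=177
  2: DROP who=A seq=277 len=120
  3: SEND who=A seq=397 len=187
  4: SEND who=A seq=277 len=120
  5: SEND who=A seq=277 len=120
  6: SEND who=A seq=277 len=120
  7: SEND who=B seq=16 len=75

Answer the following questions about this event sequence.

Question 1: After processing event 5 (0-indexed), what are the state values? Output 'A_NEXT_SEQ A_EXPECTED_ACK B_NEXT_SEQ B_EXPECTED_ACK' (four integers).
After event 0: A_seq=100 A_ack=16 B_seq=16 B_ack=100
After event 1: A_seq=277 A_ack=16 B_seq=16 B_ack=277
After event 2: A_seq=397 A_ack=16 B_seq=16 B_ack=277
After event 3: A_seq=584 A_ack=16 B_seq=16 B_ack=277
After event 4: A_seq=584 A_ack=16 B_seq=16 B_ack=584
After event 5: A_seq=584 A_ack=16 B_seq=16 B_ack=584

584 16 16 584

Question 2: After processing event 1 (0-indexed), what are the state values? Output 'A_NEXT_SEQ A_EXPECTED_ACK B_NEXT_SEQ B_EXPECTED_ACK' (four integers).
After event 0: A_seq=100 A_ack=16 B_seq=16 B_ack=100
After event 1: A_seq=277 A_ack=16 B_seq=16 B_ack=277

277 16 16 277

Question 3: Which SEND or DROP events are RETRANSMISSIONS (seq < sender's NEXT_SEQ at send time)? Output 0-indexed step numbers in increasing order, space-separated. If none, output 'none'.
Step 0: SEND seq=0 -> fresh
Step 1: SEND seq=100 -> fresh
Step 2: DROP seq=277 -> fresh
Step 3: SEND seq=397 -> fresh
Step 4: SEND seq=277 -> retransmit
Step 5: SEND seq=277 -> retransmit
Step 6: SEND seq=277 -> retransmit
Step 7: SEND seq=16 -> fresh

Answer: 4 5 6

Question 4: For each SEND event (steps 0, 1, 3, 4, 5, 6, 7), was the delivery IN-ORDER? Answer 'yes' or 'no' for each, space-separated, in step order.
Answer: yes yes no yes no no yes

Derivation:
Step 0: SEND seq=0 -> in-order
Step 1: SEND seq=100 -> in-order
Step 3: SEND seq=397 -> out-of-order
Step 4: SEND seq=277 -> in-order
Step 5: SEND seq=277 -> out-of-order
Step 6: SEND seq=277 -> out-of-order
Step 7: SEND seq=16 -> in-order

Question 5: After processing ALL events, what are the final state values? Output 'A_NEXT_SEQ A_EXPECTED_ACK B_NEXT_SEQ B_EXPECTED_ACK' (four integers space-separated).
Answer: 584 91 91 584

Derivation:
After event 0: A_seq=100 A_ack=16 B_seq=16 B_ack=100
After event 1: A_seq=277 A_ack=16 B_seq=16 B_ack=277
After event 2: A_seq=397 A_ack=16 B_seq=16 B_ack=277
After event 3: A_seq=584 A_ack=16 B_seq=16 B_ack=277
After event 4: A_seq=584 A_ack=16 B_seq=16 B_ack=584
After event 5: A_seq=584 A_ack=16 B_seq=16 B_ack=584
After event 6: A_seq=584 A_ack=16 B_seq=16 B_ack=584
After event 7: A_seq=584 A_ack=91 B_seq=91 B_ack=584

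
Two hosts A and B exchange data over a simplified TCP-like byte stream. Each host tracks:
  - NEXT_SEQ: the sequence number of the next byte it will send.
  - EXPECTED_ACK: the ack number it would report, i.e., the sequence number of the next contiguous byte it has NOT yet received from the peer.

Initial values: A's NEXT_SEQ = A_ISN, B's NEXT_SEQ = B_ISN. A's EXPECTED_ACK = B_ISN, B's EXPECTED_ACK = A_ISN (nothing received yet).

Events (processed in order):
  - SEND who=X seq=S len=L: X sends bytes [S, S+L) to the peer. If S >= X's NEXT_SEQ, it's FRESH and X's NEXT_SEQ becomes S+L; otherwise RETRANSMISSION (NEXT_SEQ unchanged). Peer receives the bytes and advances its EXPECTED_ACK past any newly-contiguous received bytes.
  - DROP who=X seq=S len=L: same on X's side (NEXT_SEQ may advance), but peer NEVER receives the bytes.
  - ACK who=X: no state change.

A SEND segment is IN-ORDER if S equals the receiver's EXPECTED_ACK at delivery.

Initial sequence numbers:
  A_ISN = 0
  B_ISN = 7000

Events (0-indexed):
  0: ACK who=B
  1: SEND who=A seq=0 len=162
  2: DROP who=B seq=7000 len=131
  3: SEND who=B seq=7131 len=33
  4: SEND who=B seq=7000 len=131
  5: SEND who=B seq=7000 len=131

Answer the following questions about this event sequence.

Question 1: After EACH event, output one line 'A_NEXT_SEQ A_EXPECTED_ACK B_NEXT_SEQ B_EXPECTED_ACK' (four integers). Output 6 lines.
0 7000 7000 0
162 7000 7000 162
162 7000 7131 162
162 7000 7164 162
162 7164 7164 162
162 7164 7164 162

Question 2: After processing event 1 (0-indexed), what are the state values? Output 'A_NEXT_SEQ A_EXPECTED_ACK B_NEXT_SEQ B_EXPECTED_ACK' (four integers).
After event 0: A_seq=0 A_ack=7000 B_seq=7000 B_ack=0
After event 1: A_seq=162 A_ack=7000 B_seq=7000 B_ack=162

162 7000 7000 162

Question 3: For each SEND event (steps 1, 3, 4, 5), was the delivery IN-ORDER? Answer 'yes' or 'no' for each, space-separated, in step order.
Step 1: SEND seq=0 -> in-order
Step 3: SEND seq=7131 -> out-of-order
Step 4: SEND seq=7000 -> in-order
Step 5: SEND seq=7000 -> out-of-order

Answer: yes no yes no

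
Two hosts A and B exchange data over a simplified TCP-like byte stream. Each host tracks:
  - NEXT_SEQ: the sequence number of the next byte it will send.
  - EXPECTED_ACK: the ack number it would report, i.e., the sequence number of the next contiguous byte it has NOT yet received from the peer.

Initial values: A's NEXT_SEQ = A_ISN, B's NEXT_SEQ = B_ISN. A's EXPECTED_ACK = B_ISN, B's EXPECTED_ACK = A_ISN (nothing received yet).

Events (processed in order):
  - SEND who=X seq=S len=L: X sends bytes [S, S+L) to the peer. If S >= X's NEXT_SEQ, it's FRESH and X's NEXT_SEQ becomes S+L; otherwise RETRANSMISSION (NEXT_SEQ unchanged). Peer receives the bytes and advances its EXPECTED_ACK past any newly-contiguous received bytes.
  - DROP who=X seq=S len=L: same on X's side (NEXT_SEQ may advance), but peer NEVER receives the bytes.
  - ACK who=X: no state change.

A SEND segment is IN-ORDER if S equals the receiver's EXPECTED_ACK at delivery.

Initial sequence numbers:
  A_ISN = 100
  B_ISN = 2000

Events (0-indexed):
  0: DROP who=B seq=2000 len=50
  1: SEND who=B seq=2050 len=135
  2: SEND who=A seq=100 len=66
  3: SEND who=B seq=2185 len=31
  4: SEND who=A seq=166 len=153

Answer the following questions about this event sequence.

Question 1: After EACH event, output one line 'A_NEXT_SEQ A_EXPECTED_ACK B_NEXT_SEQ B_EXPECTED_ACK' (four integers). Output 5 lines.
100 2000 2050 100
100 2000 2185 100
166 2000 2185 166
166 2000 2216 166
319 2000 2216 319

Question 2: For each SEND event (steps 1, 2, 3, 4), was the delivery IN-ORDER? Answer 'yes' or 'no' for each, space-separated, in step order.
Answer: no yes no yes

Derivation:
Step 1: SEND seq=2050 -> out-of-order
Step 2: SEND seq=100 -> in-order
Step 3: SEND seq=2185 -> out-of-order
Step 4: SEND seq=166 -> in-order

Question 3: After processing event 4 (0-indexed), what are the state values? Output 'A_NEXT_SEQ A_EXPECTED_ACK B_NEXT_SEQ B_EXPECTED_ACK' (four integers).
After event 0: A_seq=100 A_ack=2000 B_seq=2050 B_ack=100
After event 1: A_seq=100 A_ack=2000 B_seq=2185 B_ack=100
After event 2: A_seq=166 A_ack=2000 B_seq=2185 B_ack=166
After event 3: A_seq=166 A_ack=2000 B_seq=2216 B_ack=166
After event 4: A_seq=319 A_ack=2000 B_seq=2216 B_ack=319

319 2000 2216 319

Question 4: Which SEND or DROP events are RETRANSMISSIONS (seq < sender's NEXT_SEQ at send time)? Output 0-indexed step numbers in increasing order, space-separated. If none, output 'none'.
Answer: none

Derivation:
Step 0: DROP seq=2000 -> fresh
Step 1: SEND seq=2050 -> fresh
Step 2: SEND seq=100 -> fresh
Step 3: SEND seq=2185 -> fresh
Step 4: SEND seq=166 -> fresh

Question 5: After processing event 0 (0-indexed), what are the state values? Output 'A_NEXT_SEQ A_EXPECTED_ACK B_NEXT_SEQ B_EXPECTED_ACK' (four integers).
After event 0: A_seq=100 A_ack=2000 B_seq=2050 B_ack=100

100 2000 2050 100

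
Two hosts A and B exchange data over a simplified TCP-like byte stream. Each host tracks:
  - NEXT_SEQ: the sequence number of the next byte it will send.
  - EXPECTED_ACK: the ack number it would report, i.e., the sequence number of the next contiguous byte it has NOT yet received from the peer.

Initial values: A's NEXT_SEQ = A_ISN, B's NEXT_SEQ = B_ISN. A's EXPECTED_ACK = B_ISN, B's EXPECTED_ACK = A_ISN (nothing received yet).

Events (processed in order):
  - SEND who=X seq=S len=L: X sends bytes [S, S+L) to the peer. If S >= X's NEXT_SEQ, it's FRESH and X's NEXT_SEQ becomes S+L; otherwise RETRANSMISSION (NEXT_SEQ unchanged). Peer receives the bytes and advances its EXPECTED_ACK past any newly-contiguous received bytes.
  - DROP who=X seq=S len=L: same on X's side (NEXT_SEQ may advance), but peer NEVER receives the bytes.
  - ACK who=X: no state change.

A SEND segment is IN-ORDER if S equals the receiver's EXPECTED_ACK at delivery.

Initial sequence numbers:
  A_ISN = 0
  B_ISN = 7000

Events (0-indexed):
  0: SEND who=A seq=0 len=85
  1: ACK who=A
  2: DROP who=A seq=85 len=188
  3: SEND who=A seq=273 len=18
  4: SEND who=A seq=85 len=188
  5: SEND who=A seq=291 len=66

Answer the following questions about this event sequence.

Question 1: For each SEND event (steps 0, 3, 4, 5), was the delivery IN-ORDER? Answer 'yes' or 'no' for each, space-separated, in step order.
Step 0: SEND seq=0 -> in-order
Step 3: SEND seq=273 -> out-of-order
Step 4: SEND seq=85 -> in-order
Step 5: SEND seq=291 -> in-order

Answer: yes no yes yes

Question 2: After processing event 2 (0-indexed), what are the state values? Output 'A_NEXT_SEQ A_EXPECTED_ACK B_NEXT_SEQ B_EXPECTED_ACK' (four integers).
After event 0: A_seq=85 A_ack=7000 B_seq=7000 B_ack=85
After event 1: A_seq=85 A_ack=7000 B_seq=7000 B_ack=85
After event 2: A_seq=273 A_ack=7000 B_seq=7000 B_ack=85

273 7000 7000 85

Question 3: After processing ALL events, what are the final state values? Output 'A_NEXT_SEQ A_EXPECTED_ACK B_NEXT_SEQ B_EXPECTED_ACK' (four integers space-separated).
After event 0: A_seq=85 A_ack=7000 B_seq=7000 B_ack=85
After event 1: A_seq=85 A_ack=7000 B_seq=7000 B_ack=85
After event 2: A_seq=273 A_ack=7000 B_seq=7000 B_ack=85
After event 3: A_seq=291 A_ack=7000 B_seq=7000 B_ack=85
After event 4: A_seq=291 A_ack=7000 B_seq=7000 B_ack=291
After event 5: A_seq=357 A_ack=7000 B_seq=7000 B_ack=357

Answer: 357 7000 7000 357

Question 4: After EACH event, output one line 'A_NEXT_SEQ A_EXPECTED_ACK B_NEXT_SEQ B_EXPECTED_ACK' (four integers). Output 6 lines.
85 7000 7000 85
85 7000 7000 85
273 7000 7000 85
291 7000 7000 85
291 7000 7000 291
357 7000 7000 357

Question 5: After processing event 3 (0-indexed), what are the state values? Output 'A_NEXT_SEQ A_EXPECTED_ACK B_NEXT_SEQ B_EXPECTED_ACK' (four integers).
After event 0: A_seq=85 A_ack=7000 B_seq=7000 B_ack=85
After event 1: A_seq=85 A_ack=7000 B_seq=7000 B_ack=85
After event 2: A_seq=273 A_ack=7000 B_seq=7000 B_ack=85
After event 3: A_seq=291 A_ack=7000 B_seq=7000 B_ack=85

291 7000 7000 85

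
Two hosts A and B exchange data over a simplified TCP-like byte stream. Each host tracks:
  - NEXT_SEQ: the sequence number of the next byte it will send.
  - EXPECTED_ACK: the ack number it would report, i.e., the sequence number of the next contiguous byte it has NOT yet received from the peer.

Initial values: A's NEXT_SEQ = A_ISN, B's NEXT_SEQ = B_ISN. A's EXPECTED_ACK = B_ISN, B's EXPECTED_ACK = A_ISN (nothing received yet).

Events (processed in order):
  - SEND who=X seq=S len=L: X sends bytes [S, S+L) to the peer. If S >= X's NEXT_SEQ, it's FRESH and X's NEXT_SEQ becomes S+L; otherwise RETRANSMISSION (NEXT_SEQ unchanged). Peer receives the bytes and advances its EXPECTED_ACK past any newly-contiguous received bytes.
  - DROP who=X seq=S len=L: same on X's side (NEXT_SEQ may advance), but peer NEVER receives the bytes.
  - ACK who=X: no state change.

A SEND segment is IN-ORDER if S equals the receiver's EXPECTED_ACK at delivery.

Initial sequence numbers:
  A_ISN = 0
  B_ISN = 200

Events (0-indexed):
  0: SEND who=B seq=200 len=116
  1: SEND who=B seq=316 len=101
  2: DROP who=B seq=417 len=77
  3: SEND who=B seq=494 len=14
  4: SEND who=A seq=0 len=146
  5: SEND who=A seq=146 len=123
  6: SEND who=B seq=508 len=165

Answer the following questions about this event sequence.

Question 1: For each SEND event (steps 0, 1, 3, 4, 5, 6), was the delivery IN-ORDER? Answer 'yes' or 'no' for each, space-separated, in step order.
Step 0: SEND seq=200 -> in-order
Step 1: SEND seq=316 -> in-order
Step 3: SEND seq=494 -> out-of-order
Step 4: SEND seq=0 -> in-order
Step 5: SEND seq=146 -> in-order
Step 6: SEND seq=508 -> out-of-order

Answer: yes yes no yes yes no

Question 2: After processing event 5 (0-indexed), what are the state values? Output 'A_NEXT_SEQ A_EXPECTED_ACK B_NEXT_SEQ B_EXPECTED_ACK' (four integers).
After event 0: A_seq=0 A_ack=316 B_seq=316 B_ack=0
After event 1: A_seq=0 A_ack=417 B_seq=417 B_ack=0
After event 2: A_seq=0 A_ack=417 B_seq=494 B_ack=0
After event 3: A_seq=0 A_ack=417 B_seq=508 B_ack=0
After event 4: A_seq=146 A_ack=417 B_seq=508 B_ack=146
After event 5: A_seq=269 A_ack=417 B_seq=508 B_ack=269

269 417 508 269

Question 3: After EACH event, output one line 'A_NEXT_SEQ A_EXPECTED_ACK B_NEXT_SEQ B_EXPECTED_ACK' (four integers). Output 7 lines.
0 316 316 0
0 417 417 0
0 417 494 0
0 417 508 0
146 417 508 146
269 417 508 269
269 417 673 269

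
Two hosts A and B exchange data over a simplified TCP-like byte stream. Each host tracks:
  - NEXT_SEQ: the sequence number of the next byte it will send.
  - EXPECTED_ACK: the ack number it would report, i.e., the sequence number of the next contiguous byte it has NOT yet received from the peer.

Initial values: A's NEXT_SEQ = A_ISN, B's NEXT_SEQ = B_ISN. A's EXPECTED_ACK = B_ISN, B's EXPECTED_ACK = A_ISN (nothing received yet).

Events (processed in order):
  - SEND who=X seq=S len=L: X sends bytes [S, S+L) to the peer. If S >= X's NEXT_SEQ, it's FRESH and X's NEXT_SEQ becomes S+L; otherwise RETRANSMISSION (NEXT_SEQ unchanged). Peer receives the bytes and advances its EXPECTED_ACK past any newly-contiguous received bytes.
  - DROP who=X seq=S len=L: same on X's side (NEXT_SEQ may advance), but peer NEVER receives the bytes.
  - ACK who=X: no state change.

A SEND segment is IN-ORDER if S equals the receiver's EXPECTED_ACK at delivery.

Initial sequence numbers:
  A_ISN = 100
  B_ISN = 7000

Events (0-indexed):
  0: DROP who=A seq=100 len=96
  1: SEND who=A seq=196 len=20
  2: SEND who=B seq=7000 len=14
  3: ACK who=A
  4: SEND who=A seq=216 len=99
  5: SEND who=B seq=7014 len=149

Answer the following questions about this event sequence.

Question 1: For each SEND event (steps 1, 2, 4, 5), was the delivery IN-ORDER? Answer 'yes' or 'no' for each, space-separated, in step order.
Step 1: SEND seq=196 -> out-of-order
Step 2: SEND seq=7000 -> in-order
Step 4: SEND seq=216 -> out-of-order
Step 5: SEND seq=7014 -> in-order

Answer: no yes no yes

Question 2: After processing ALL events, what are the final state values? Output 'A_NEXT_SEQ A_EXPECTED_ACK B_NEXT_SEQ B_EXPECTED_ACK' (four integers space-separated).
After event 0: A_seq=196 A_ack=7000 B_seq=7000 B_ack=100
After event 1: A_seq=216 A_ack=7000 B_seq=7000 B_ack=100
After event 2: A_seq=216 A_ack=7014 B_seq=7014 B_ack=100
After event 3: A_seq=216 A_ack=7014 B_seq=7014 B_ack=100
After event 4: A_seq=315 A_ack=7014 B_seq=7014 B_ack=100
After event 5: A_seq=315 A_ack=7163 B_seq=7163 B_ack=100

Answer: 315 7163 7163 100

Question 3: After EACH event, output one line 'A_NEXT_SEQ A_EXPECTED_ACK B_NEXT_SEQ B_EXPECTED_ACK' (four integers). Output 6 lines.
196 7000 7000 100
216 7000 7000 100
216 7014 7014 100
216 7014 7014 100
315 7014 7014 100
315 7163 7163 100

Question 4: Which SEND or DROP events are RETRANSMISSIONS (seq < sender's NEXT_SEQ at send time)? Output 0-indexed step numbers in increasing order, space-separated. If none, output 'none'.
Step 0: DROP seq=100 -> fresh
Step 1: SEND seq=196 -> fresh
Step 2: SEND seq=7000 -> fresh
Step 4: SEND seq=216 -> fresh
Step 5: SEND seq=7014 -> fresh

Answer: none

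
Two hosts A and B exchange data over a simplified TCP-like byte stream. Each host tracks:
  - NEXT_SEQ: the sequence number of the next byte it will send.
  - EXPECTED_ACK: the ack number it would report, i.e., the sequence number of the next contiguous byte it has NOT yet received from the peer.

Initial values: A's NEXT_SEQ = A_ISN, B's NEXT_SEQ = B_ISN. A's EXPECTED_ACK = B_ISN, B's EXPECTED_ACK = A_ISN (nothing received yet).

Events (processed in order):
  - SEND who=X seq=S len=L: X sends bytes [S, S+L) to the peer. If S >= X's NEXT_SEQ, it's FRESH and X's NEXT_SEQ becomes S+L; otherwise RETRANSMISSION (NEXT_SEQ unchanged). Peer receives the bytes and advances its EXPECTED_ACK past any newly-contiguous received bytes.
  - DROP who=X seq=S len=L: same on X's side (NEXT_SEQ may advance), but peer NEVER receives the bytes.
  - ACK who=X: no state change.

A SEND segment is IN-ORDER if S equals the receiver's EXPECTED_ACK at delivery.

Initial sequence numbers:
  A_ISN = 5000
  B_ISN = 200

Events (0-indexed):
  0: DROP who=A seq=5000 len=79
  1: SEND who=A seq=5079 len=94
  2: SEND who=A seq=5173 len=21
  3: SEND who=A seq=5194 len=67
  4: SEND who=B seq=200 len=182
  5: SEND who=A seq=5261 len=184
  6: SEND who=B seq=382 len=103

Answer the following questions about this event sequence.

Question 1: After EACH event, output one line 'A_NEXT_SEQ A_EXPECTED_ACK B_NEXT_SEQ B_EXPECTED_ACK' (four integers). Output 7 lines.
5079 200 200 5000
5173 200 200 5000
5194 200 200 5000
5261 200 200 5000
5261 382 382 5000
5445 382 382 5000
5445 485 485 5000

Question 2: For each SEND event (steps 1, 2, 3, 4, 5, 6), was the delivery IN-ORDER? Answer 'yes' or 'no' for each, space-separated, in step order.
Step 1: SEND seq=5079 -> out-of-order
Step 2: SEND seq=5173 -> out-of-order
Step 3: SEND seq=5194 -> out-of-order
Step 4: SEND seq=200 -> in-order
Step 5: SEND seq=5261 -> out-of-order
Step 6: SEND seq=382 -> in-order

Answer: no no no yes no yes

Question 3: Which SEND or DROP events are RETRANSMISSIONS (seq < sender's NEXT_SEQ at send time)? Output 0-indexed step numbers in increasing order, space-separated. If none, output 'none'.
Answer: none

Derivation:
Step 0: DROP seq=5000 -> fresh
Step 1: SEND seq=5079 -> fresh
Step 2: SEND seq=5173 -> fresh
Step 3: SEND seq=5194 -> fresh
Step 4: SEND seq=200 -> fresh
Step 5: SEND seq=5261 -> fresh
Step 6: SEND seq=382 -> fresh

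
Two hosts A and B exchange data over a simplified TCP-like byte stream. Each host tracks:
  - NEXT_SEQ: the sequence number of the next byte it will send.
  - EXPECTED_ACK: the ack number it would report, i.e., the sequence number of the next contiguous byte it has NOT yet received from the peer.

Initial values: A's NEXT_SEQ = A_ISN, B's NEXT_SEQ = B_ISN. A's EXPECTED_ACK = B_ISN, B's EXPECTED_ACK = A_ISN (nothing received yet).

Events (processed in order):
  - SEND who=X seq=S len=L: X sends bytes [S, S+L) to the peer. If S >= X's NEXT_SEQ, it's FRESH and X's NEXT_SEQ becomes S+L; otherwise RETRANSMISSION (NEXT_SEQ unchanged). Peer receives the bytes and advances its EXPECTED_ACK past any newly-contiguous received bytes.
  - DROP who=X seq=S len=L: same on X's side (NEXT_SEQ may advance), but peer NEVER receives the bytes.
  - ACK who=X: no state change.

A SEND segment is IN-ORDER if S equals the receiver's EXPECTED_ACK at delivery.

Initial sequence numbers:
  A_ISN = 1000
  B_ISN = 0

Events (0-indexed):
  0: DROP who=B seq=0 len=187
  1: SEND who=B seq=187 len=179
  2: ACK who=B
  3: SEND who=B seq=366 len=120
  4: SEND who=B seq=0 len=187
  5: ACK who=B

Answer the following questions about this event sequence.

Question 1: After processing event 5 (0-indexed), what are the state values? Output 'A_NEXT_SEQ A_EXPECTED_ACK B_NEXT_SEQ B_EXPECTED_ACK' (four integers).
After event 0: A_seq=1000 A_ack=0 B_seq=187 B_ack=1000
After event 1: A_seq=1000 A_ack=0 B_seq=366 B_ack=1000
After event 2: A_seq=1000 A_ack=0 B_seq=366 B_ack=1000
After event 3: A_seq=1000 A_ack=0 B_seq=486 B_ack=1000
After event 4: A_seq=1000 A_ack=486 B_seq=486 B_ack=1000
After event 5: A_seq=1000 A_ack=486 B_seq=486 B_ack=1000

1000 486 486 1000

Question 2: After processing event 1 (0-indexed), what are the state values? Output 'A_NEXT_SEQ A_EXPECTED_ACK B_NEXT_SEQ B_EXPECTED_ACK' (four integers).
After event 0: A_seq=1000 A_ack=0 B_seq=187 B_ack=1000
After event 1: A_seq=1000 A_ack=0 B_seq=366 B_ack=1000

1000 0 366 1000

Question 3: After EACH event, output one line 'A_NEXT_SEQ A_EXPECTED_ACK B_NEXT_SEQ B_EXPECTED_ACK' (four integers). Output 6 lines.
1000 0 187 1000
1000 0 366 1000
1000 0 366 1000
1000 0 486 1000
1000 486 486 1000
1000 486 486 1000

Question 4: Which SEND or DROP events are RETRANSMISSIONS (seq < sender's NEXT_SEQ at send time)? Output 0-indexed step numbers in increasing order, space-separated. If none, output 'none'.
Step 0: DROP seq=0 -> fresh
Step 1: SEND seq=187 -> fresh
Step 3: SEND seq=366 -> fresh
Step 4: SEND seq=0 -> retransmit

Answer: 4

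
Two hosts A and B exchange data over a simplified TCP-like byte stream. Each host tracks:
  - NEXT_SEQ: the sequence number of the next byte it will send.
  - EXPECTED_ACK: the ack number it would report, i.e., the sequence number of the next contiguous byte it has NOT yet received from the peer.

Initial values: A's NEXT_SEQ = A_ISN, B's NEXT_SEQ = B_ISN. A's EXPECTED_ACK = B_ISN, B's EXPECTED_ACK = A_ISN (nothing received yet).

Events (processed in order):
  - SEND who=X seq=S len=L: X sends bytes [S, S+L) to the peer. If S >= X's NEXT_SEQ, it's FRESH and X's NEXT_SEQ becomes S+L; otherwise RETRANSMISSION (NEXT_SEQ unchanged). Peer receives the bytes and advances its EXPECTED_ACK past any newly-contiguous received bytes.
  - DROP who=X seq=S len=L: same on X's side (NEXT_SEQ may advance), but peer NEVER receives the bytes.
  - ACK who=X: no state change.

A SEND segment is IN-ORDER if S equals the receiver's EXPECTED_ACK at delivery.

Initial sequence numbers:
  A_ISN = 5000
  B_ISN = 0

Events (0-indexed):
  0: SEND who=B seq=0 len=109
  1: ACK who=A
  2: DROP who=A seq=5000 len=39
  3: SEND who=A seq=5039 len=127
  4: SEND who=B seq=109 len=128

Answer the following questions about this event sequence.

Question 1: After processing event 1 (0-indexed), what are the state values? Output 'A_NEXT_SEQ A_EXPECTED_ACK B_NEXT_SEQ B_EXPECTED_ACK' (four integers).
After event 0: A_seq=5000 A_ack=109 B_seq=109 B_ack=5000
After event 1: A_seq=5000 A_ack=109 B_seq=109 B_ack=5000

5000 109 109 5000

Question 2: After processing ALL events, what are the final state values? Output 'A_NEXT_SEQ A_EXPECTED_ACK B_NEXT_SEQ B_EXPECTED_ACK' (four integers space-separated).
Answer: 5166 237 237 5000

Derivation:
After event 0: A_seq=5000 A_ack=109 B_seq=109 B_ack=5000
After event 1: A_seq=5000 A_ack=109 B_seq=109 B_ack=5000
After event 2: A_seq=5039 A_ack=109 B_seq=109 B_ack=5000
After event 3: A_seq=5166 A_ack=109 B_seq=109 B_ack=5000
After event 4: A_seq=5166 A_ack=237 B_seq=237 B_ack=5000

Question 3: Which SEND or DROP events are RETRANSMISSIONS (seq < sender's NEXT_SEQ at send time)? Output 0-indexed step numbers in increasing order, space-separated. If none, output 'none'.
Answer: none

Derivation:
Step 0: SEND seq=0 -> fresh
Step 2: DROP seq=5000 -> fresh
Step 3: SEND seq=5039 -> fresh
Step 4: SEND seq=109 -> fresh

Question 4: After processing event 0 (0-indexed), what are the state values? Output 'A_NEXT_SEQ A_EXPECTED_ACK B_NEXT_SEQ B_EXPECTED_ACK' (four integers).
After event 0: A_seq=5000 A_ack=109 B_seq=109 B_ack=5000

5000 109 109 5000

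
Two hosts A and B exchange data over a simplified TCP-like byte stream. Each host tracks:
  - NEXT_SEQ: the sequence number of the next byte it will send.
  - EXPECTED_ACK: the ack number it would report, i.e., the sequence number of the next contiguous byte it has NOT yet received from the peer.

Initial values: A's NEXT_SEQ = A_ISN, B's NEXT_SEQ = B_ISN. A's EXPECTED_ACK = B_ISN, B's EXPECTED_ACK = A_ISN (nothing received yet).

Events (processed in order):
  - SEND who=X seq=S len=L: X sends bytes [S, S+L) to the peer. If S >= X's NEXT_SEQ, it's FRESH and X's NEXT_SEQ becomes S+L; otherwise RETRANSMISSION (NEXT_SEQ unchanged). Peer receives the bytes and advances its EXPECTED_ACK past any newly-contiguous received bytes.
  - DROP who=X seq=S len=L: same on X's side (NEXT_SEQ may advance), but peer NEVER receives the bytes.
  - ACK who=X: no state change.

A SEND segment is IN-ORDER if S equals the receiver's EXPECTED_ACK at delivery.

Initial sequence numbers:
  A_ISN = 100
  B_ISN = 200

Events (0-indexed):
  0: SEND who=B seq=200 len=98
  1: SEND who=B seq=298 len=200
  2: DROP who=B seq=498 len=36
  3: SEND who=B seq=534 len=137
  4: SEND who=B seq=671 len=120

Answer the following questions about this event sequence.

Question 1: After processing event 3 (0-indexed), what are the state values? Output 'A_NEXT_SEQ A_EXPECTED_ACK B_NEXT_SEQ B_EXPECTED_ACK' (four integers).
After event 0: A_seq=100 A_ack=298 B_seq=298 B_ack=100
After event 1: A_seq=100 A_ack=498 B_seq=498 B_ack=100
After event 2: A_seq=100 A_ack=498 B_seq=534 B_ack=100
After event 3: A_seq=100 A_ack=498 B_seq=671 B_ack=100

100 498 671 100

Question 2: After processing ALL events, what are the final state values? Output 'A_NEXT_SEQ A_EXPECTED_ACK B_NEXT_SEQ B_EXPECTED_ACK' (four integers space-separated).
After event 0: A_seq=100 A_ack=298 B_seq=298 B_ack=100
After event 1: A_seq=100 A_ack=498 B_seq=498 B_ack=100
After event 2: A_seq=100 A_ack=498 B_seq=534 B_ack=100
After event 3: A_seq=100 A_ack=498 B_seq=671 B_ack=100
After event 4: A_seq=100 A_ack=498 B_seq=791 B_ack=100

Answer: 100 498 791 100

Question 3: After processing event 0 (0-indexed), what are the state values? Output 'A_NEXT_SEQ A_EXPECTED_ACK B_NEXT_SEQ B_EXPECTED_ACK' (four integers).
After event 0: A_seq=100 A_ack=298 B_seq=298 B_ack=100

100 298 298 100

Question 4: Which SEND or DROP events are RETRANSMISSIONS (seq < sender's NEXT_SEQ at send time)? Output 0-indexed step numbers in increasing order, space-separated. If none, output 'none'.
Step 0: SEND seq=200 -> fresh
Step 1: SEND seq=298 -> fresh
Step 2: DROP seq=498 -> fresh
Step 3: SEND seq=534 -> fresh
Step 4: SEND seq=671 -> fresh

Answer: none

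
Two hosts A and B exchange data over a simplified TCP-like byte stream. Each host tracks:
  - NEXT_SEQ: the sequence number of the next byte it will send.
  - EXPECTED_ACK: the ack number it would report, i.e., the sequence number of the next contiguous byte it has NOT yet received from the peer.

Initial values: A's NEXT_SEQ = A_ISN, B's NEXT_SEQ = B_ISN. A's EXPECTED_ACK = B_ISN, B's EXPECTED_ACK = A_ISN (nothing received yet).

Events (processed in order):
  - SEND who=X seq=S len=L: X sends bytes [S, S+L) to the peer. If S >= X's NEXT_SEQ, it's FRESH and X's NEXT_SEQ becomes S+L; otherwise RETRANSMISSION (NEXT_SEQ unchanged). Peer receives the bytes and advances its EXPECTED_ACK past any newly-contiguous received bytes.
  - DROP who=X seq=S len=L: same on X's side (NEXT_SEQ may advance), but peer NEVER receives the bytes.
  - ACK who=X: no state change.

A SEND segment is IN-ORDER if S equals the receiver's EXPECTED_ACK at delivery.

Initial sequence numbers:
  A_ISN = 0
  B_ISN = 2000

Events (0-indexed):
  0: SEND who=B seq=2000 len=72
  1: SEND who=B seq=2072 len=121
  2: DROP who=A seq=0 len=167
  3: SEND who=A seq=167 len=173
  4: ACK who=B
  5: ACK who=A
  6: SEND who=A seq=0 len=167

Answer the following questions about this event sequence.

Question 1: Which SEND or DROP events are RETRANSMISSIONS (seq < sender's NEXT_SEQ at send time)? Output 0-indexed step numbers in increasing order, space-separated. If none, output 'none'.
Answer: 6

Derivation:
Step 0: SEND seq=2000 -> fresh
Step 1: SEND seq=2072 -> fresh
Step 2: DROP seq=0 -> fresh
Step 3: SEND seq=167 -> fresh
Step 6: SEND seq=0 -> retransmit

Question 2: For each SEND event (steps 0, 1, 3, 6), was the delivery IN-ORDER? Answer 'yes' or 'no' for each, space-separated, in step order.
Answer: yes yes no yes

Derivation:
Step 0: SEND seq=2000 -> in-order
Step 1: SEND seq=2072 -> in-order
Step 3: SEND seq=167 -> out-of-order
Step 6: SEND seq=0 -> in-order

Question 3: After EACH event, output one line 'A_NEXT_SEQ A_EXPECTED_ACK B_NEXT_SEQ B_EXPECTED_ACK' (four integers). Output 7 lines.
0 2072 2072 0
0 2193 2193 0
167 2193 2193 0
340 2193 2193 0
340 2193 2193 0
340 2193 2193 0
340 2193 2193 340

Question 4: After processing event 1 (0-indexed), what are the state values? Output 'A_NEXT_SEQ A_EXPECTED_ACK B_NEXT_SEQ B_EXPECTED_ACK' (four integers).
After event 0: A_seq=0 A_ack=2072 B_seq=2072 B_ack=0
After event 1: A_seq=0 A_ack=2193 B_seq=2193 B_ack=0

0 2193 2193 0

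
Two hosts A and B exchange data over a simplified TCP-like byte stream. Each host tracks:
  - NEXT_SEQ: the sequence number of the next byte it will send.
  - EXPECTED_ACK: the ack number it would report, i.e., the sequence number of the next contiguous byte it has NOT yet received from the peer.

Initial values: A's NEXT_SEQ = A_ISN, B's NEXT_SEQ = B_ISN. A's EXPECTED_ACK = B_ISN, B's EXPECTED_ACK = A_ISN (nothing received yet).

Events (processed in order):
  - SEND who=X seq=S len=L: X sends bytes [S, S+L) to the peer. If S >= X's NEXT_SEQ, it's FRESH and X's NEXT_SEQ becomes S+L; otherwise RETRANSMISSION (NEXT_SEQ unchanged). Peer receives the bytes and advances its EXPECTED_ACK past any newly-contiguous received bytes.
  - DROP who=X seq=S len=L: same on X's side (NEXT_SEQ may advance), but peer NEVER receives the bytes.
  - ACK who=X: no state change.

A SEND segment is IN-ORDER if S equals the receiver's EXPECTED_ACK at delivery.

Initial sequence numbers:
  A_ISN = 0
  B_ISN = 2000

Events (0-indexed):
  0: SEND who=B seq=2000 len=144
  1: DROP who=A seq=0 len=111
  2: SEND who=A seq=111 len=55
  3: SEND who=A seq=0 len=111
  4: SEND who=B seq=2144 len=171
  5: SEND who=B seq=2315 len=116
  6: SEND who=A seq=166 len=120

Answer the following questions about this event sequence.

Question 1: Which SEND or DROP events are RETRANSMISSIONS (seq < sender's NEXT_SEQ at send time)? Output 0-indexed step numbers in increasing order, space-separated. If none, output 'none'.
Answer: 3

Derivation:
Step 0: SEND seq=2000 -> fresh
Step 1: DROP seq=0 -> fresh
Step 2: SEND seq=111 -> fresh
Step 3: SEND seq=0 -> retransmit
Step 4: SEND seq=2144 -> fresh
Step 5: SEND seq=2315 -> fresh
Step 6: SEND seq=166 -> fresh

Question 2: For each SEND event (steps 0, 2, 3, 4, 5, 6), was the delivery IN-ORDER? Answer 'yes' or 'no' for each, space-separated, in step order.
Step 0: SEND seq=2000 -> in-order
Step 2: SEND seq=111 -> out-of-order
Step 3: SEND seq=0 -> in-order
Step 4: SEND seq=2144 -> in-order
Step 5: SEND seq=2315 -> in-order
Step 6: SEND seq=166 -> in-order

Answer: yes no yes yes yes yes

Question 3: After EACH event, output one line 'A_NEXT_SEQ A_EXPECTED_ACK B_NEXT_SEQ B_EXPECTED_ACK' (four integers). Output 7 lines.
0 2144 2144 0
111 2144 2144 0
166 2144 2144 0
166 2144 2144 166
166 2315 2315 166
166 2431 2431 166
286 2431 2431 286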